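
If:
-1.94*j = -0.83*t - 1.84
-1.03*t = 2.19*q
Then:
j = 0.427835051546392*t + 0.948453608247423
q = -0.470319634703196*t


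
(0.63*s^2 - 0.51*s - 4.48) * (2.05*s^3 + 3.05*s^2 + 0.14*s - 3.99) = 1.2915*s^5 + 0.876*s^4 - 10.6513*s^3 - 16.2491*s^2 + 1.4077*s + 17.8752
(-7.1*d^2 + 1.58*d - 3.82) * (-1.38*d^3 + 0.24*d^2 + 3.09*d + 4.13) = 9.798*d^5 - 3.8844*d^4 - 16.2882*d^3 - 25.3576*d^2 - 5.2784*d - 15.7766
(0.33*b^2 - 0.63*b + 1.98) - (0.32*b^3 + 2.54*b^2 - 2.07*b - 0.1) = -0.32*b^3 - 2.21*b^2 + 1.44*b + 2.08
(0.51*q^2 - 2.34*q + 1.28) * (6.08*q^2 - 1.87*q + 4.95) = 3.1008*q^4 - 15.1809*q^3 + 14.6827*q^2 - 13.9766*q + 6.336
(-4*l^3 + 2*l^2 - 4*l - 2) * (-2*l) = 8*l^4 - 4*l^3 + 8*l^2 + 4*l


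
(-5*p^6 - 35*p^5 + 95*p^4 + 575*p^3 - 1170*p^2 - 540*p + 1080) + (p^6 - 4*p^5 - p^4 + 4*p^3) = -4*p^6 - 39*p^5 + 94*p^4 + 579*p^3 - 1170*p^2 - 540*p + 1080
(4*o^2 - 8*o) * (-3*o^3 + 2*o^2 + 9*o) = -12*o^5 + 32*o^4 + 20*o^3 - 72*o^2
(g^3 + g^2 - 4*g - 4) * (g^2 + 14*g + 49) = g^5 + 15*g^4 + 59*g^3 - 11*g^2 - 252*g - 196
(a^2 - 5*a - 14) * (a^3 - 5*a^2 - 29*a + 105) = a^5 - 10*a^4 - 18*a^3 + 320*a^2 - 119*a - 1470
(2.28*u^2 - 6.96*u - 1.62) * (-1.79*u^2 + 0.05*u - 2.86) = -4.0812*u^4 + 12.5724*u^3 - 3.969*u^2 + 19.8246*u + 4.6332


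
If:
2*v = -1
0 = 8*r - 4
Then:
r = 1/2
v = -1/2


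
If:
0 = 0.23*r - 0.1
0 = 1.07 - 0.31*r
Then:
No Solution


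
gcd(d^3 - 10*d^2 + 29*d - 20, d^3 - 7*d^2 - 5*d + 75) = d - 5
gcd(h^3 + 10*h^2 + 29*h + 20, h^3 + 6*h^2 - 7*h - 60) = h^2 + 9*h + 20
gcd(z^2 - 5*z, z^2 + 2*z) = z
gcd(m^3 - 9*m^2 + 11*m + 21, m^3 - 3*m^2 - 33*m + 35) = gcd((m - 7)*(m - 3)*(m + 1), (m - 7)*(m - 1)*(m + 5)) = m - 7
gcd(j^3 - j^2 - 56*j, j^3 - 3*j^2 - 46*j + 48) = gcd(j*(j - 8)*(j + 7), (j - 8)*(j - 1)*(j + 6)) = j - 8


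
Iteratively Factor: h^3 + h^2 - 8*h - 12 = (h - 3)*(h^2 + 4*h + 4) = (h - 3)*(h + 2)*(h + 2)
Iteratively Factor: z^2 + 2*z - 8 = (z - 2)*(z + 4)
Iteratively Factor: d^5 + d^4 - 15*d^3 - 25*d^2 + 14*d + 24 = (d - 1)*(d^4 + 2*d^3 - 13*d^2 - 38*d - 24) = (d - 1)*(d + 3)*(d^3 - d^2 - 10*d - 8) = (d - 1)*(d + 2)*(d + 3)*(d^2 - 3*d - 4) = (d - 4)*(d - 1)*(d + 2)*(d + 3)*(d + 1)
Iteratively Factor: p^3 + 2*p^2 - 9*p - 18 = (p - 3)*(p^2 + 5*p + 6) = (p - 3)*(p + 2)*(p + 3)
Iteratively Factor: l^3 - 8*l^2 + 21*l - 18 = (l - 2)*(l^2 - 6*l + 9) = (l - 3)*(l - 2)*(l - 3)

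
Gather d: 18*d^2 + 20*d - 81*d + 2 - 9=18*d^2 - 61*d - 7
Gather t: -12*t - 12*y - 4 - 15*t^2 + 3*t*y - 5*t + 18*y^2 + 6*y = -15*t^2 + t*(3*y - 17) + 18*y^2 - 6*y - 4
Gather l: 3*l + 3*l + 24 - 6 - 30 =6*l - 12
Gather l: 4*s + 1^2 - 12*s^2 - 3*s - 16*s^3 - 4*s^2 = -16*s^3 - 16*s^2 + s + 1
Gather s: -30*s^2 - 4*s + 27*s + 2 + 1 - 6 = -30*s^2 + 23*s - 3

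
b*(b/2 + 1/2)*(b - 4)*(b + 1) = b^4/2 - b^3 - 7*b^2/2 - 2*b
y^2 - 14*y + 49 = (y - 7)^2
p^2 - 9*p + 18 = (p - 6)*(p - 3)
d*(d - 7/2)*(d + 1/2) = d^3 - 3*d^2 - 7*d/4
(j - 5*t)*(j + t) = j^2 - 4*j*t - 5*t^2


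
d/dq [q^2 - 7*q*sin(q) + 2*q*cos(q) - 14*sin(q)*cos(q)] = -2*q*sin(q) - 7*q*cos(q) + 2*q - 7*sin(q) + 2*cos(q) - 14*cos(2*q)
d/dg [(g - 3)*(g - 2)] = 2*g - 5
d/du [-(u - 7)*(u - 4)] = 11 - 2*u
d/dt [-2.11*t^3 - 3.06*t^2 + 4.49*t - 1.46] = -6.33*t^2 - 6.12*t + 4.49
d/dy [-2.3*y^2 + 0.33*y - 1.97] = 0.33 - 4.6*y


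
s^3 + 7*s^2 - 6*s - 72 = (s - 3)*(s + 4)*(s + 6)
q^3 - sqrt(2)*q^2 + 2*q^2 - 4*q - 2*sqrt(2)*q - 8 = (q + 2)*(q - 2*sqrt(2))*(q + sqrt(2))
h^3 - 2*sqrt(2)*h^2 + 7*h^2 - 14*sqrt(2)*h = h*(h + 7)*(h - 2*sqrt(2))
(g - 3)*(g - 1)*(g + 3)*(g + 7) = g^4 + 6*g^3 - 16*g^2 - 54*g + 63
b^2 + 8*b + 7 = (b + 1)*(b + 7)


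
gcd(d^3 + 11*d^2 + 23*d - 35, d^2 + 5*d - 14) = d + 7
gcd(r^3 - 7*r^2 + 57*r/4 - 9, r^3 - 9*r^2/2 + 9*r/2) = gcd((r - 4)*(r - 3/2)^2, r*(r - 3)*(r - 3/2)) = r - 3/2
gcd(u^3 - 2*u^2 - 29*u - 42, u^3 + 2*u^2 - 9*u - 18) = u^2 + 5*u + 6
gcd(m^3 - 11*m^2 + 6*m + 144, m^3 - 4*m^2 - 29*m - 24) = m^2 - 5*m - 24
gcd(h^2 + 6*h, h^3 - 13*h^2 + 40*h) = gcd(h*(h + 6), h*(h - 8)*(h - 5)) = h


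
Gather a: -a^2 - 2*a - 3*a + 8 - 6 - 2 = -a^2 - 5*a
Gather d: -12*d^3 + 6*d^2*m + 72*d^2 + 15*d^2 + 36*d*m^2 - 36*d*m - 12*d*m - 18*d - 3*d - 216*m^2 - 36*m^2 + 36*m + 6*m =-12*d^3 + d^2*(6*m + 87) + d*(36*m^2 - 48*m - 21) - 252*m^2 + 42*m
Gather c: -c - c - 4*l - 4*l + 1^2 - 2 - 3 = -2*c - 8*l - 4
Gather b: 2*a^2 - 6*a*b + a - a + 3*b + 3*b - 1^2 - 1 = 2*a^2 + b*(6 - 6*a) - 2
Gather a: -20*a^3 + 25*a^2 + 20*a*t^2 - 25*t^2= -20*a^3 + 25*a^2 + 20*a*t^2 - 25*t^2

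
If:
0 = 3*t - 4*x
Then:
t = 4*x/3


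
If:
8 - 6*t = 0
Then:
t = 4/3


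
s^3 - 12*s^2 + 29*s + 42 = (s - 7)*(s - 6)*(s + 1)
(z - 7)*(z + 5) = z^2 - 2*z - 35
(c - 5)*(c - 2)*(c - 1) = c^3 - 8*c^2 + 17*c - 10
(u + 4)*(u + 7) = u^2 + 11*u + 28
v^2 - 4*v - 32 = (v - 8)*(v + 4)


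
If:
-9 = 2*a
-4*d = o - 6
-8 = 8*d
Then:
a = -9/2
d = -1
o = 10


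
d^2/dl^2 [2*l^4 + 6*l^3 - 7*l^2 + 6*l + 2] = 24*l^2 + 36*l - 14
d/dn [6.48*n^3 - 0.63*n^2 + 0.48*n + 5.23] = 19.44*n^2 - 1.26*n + 0.48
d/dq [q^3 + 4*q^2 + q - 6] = 3*q^2 + 8*q + 1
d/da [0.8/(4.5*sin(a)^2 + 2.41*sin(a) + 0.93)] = -(7.2*sin(a) + 1.928)*cos(a)/(4.5*sin(a)^2 + 2.41*sin(a) + 0.93)^2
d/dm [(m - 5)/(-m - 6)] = -11/(m + 6)^2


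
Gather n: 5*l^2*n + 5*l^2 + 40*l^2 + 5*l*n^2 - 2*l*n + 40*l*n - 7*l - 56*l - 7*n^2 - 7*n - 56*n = 45*l^2 - 63*l + n^2*(5*l - 7) + n*(5*l^2 + 38*l - 63)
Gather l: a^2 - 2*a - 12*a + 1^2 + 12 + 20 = a^2 - 14*a + 33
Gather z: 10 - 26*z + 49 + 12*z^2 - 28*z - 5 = 12*z^2 - 54*z + 54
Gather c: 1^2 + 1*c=c + 1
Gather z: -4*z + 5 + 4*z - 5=0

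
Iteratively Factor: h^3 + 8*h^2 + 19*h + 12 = (h + 4)*(h^2 + 4*h + 3) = (h + 3)*(h + 4)*(h + 1)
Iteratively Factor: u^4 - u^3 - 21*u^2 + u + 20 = (u + 4)*(u^3 - 5*u^2 - u + 5) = (u - 1)*(u + 4)*(u^2 - 4*u - 5) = (u - 1)*(u + 1)*(u + 4)*(u - 5)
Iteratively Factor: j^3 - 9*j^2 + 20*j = (j - 5)*(j^2 - 4*j) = (j - 5)*(j - 4)*(j)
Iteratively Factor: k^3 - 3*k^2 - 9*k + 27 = (k - 3)*(k^2 - 9) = (k - 3)*(k + 3)*(k - 3)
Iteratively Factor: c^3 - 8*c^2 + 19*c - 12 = (c - 4)*(c^2 - 4*c + 3) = (c - 4)*(c - 3)*(c - 1)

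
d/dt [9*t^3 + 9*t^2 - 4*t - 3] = 27*t^2 + 18*t - 4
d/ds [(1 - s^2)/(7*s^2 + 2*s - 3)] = 2*(-s^2 - 4*s - 1)/(49*s^4 + 28*s^3 - 38*s^2 - 12*s + 9)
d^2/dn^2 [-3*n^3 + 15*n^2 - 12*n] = 30 - 18*n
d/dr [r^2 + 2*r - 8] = 2*r + 2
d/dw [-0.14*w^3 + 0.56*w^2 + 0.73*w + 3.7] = -0.42*w^2 + 1.12*w + 0.73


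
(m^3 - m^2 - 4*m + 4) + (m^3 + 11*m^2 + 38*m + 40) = 2*m^3 + 10*m^2 + 34*m + 44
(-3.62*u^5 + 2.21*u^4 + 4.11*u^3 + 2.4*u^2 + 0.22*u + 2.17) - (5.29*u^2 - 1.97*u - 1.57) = -3.62*u^5 + 2.21*u^4 + 4.11*u^3 - 2.89*u^2 + 2.19*u + 3.74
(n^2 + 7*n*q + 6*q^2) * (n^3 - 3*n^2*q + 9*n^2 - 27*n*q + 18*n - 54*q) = n^5 + 4*n^4*q + 9*n^4 - 15*n^3*q^2 + 36*n^3*q + 18*n^3 - 18*n^2*q^3 - 135*n^2*q^2 + 72*n^2*q - 162*n*q^3 - 270*n*q^2 - 324*q^3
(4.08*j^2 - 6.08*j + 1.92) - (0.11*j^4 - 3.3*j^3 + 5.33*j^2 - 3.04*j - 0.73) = -0.11*j^4 + 3.3*j^3 - 1.25*j^2 - 3.04*j + 2.65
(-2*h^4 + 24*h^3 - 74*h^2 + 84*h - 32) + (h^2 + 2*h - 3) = -2*h^4 + 24*h^3 - 73*h^2 + 86*h - 35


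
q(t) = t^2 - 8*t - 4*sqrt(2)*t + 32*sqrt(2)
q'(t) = 2*t - 8 - 4*sqrt(2)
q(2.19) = 20.14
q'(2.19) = -9.28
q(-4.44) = 125.60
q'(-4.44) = -22.54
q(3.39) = 10.45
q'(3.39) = -6.88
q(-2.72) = 89.80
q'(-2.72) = -19.10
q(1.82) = 23.71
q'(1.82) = -10.02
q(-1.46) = 67.33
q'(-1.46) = -16.58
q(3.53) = 9.51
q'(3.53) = -6.60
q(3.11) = 12.45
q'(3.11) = -7.44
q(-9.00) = 249.17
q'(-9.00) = -31.66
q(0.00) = 45.25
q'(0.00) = -13.66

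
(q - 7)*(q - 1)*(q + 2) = q^3 - 6*q^2 - 9*q + 14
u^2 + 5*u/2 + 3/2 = (u + 1)*(u + 3/2)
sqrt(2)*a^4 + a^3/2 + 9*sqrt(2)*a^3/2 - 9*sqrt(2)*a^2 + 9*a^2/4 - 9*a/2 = a*(a - 3/2)*(a + 6)*(sqrt(2)*a + 1/2)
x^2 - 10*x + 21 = (x - 7)*(x - 3)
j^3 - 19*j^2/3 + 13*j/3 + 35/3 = (j - 5)*(j - 7/3)*(j + 1)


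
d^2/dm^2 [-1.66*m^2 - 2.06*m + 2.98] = -3.32000000000000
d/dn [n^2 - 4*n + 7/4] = 2*n - 4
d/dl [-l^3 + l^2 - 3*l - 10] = -3*l^2 + 2*l - 3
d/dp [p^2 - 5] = 2*p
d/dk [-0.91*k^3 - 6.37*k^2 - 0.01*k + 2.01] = -2.73*k^2 - 12.74*k - 0.01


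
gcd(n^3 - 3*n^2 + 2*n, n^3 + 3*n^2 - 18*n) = n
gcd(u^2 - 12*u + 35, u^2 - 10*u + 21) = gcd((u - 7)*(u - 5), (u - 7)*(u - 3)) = u - 7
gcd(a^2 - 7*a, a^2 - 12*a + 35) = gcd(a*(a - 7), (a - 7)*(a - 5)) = a - 7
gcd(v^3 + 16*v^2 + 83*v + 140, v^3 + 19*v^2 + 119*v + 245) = v^2 + 12*v + 35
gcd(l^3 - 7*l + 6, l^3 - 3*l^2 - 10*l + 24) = l^2 + l - 6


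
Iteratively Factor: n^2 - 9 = (n - 3)*(n + 3)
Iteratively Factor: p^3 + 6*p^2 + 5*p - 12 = (p + 3)*(p^2 + 3*p - 4) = (p + 3)*(p + 4)*(p - 1)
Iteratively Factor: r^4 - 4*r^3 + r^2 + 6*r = (r - 3)*(r^3 - r^2 - 2*r) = r*(r - 3)*(r^2 - r - 2) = r*(r - 3)*(r + 1)*(r - 2)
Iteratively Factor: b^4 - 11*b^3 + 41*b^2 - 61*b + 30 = (b - 1)*(b^3 - 10*b^2 + 31*b - 30) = (b - 5)*(b - 1)*(b^2 - 5*b + 6) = (b - 5)*(b - 3)*(b - 1)*(b - 2)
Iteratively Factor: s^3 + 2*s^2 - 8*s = (s - 2)*(s^2 + 4*s) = (s - 2)*(s + 4)*(s)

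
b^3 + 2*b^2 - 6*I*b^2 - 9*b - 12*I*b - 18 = (b + 2)*(b - 3*I)^2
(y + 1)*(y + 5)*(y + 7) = y^3 + 13*y^2 + 47*y + 35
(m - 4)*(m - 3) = m^2 - 7*m + 12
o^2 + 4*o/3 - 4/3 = (o - 2/3)*(o + 2)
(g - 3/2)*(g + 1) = g^2 - g/2 - 3/2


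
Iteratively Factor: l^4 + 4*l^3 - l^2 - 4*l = (l)*(l^3 + 4*l^2 - l - 4) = l*(l + 4)*(l^2 - 1) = l*(l + 1)*(l + 4)*(l - 1)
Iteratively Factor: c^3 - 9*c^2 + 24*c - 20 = (c - 2)*(c^2 - 7*c + 10) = (c - 5)*(c - 2)*(c - 2)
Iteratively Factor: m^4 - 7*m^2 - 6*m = (m)*(m^3 - 7*m - 6) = m*(m + 2)*(m^2 - 2*m - 3) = m*(m + 1)*(m + 2)*(m - 3)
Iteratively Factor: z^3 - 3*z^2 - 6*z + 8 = (z + 2)*(z^2 - 5*z + 4) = (z - 1)*(z + 2)*(z - 4)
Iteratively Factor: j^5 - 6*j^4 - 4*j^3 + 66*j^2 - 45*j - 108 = (j + 1)*(j^4 - 7*j^3 + 3*j^2 + 63*j - 108) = (j - 3)*(j + 1)*(j^3 - 4*j^2 - 9*j + 36) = (j - 3)*(j + 1)*(j + 3)*(j^2 - 7*j + 12) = (j - 4)*(j - 3)*(j + 1)*(j + 3)*(j - 3)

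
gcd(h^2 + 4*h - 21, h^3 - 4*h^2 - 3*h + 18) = h - 3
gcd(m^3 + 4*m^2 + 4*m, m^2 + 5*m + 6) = m + 2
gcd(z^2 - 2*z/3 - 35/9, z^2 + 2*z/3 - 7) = z - 7/3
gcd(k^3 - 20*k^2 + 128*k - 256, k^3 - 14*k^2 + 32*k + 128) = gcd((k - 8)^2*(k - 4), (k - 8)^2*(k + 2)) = k^2 - 16*k + 64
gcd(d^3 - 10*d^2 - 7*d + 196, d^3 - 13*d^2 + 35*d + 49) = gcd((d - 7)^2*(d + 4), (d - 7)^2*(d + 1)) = d^2 - 14*d + 49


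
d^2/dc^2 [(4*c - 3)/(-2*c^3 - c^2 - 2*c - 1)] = 2*(-4*(4*c - 3)*(3*c^2 + c + 1)^2 + (24*c^2 + 8*c + (4*c - 3)*(6*c + 1) + 8)*(2*c^3 + c^2 + 2*c + 1))/(2*c^3 + c^2 + 2*c + 1)^3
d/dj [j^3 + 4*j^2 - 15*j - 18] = 3*j^2 + 8*j - 15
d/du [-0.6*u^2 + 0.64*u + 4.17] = 0.64 - 1.2*u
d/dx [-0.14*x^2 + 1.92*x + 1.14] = 1.92 - 0.28*x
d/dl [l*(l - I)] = 2*l - I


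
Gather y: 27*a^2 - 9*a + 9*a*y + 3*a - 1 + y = 27*a^2 - 6*a + y*(9*a + 1) - 1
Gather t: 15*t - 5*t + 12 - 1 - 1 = 10*t + 10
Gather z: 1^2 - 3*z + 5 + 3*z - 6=0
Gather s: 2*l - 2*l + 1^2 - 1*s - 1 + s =0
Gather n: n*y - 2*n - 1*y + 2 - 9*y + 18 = n*(y - 2) - 10*y + 20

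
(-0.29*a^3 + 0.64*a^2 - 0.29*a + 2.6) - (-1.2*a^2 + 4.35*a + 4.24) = -0.29*a^3 + 1.84*a^2 - 4.64*a - 1.64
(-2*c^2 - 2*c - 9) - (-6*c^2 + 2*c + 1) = 4*c^2 - 4*c - 10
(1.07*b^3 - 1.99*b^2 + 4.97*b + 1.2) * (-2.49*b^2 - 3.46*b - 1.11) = -2.6643*b^5 + 1.2529*b^4 - 6.6776*b^3 - 17.9753*b^2 - 9.6687*b - 1.332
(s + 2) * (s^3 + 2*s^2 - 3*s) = s^4 + 4*s^3 + s^2 - 6*s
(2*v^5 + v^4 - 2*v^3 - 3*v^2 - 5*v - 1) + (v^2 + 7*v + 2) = 2*v^5 + v^4 - 2*v^3 - 2*v^2 + 2*v + 1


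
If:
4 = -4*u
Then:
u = -1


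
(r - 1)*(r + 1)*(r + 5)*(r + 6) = r^4 + 11*r^3 + 29*r^2 - 11*r - 30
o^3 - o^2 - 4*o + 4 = (o - 2)*(o - 1)*(o + 2)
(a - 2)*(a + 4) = a^2 + 2*a - 8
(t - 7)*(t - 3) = t^2 - 10*t + 21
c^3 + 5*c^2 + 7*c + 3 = (c + 1)^2*(c + 3)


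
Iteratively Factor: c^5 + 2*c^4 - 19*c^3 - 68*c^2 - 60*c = (c)*(c^4 + 2*c^3 - 19*c^2 - 68*c - 60) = c*(c + 2)*(c^3 - 19*c - 30) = c*(c + 2)^2*(c^2 - 2*c - 15) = c*(c - 5)*(c + 2)^2*(c + 3)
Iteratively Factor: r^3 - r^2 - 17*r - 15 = (r + 1)*(r^2 - 2*r - 15) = (r + 1)*(r + 3)*(r - 5)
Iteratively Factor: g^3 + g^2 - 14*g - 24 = (g - 4)*(g^2 + 5*g + 6) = (g - 4)*(g + 2)*(g + 3)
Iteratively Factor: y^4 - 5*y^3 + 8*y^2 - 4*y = (y)*(y^3 - 5*y^2 + 8*y - 4) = y*(y - 2)*(y^2 - 3*y + 2) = y*(y - 2)*(y - 1)*(y - 2)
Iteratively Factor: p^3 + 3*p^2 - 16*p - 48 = (p + 4)*(p^2 - p - 12) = (p - 4)*(p + 4)*(p + 3)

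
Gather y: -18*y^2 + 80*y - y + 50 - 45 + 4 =-18*y^2 + 79*y + 9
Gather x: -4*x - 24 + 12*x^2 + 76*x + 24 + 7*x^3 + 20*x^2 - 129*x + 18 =7*x^3 + 32*x^2 - 57*x + 18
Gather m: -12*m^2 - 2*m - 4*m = -12*m^2 - 6*m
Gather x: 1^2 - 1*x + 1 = 2 - x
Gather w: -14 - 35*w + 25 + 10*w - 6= 5 - 25*w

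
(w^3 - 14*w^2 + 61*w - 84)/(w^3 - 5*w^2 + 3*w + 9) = (w^2 - 11*w + 28)/(w^2 - 2*w - 3)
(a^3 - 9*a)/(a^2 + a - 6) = a*(a - 3)/(a - 2)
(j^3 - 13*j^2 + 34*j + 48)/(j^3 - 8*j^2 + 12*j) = (j^2 - 7*j - 8)/(j*(j - 2))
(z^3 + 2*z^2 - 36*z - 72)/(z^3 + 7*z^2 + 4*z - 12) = (z - 6)/(z - 1)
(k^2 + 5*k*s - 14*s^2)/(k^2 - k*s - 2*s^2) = (k + 7*s)/(k + s)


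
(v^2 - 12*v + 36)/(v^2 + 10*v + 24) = (v^2 - 12*v + 36)/(v^2 + 10*v + 24)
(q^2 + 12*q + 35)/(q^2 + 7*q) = (q + 5)/q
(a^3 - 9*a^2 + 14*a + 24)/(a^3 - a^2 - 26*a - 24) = (a - 4)/(a + 4)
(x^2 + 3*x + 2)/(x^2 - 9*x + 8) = (x^2 + 3*x + 2)/(x^2 - 9*x + 8)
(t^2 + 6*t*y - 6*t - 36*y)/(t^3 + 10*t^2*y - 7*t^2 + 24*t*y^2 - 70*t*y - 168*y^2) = (t - 6)/(t^2 + 4*t*y - 7*t - 28*y)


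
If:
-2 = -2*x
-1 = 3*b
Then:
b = -1/3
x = 1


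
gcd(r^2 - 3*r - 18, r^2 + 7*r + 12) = r + 3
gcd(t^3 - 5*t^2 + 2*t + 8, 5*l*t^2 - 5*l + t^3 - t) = t + 1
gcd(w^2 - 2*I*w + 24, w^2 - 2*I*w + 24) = w^2 - 2*I*w + 24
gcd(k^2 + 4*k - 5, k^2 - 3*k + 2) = k - 1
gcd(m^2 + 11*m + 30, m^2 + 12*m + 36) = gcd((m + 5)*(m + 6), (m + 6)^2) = m + 6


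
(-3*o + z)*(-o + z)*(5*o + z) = 15*o^3 - 17*o^2*z + o*z^2 + z^3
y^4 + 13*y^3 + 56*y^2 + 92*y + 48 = (y + 1)*(y + 2)*(y + 4)*(y + 6)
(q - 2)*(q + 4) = q^2 + 2*q - 8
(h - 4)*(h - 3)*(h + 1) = h^3 - 6*h^2 + 5*h + 12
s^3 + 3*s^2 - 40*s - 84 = (s - 6)*(s + 2)*(s + 7)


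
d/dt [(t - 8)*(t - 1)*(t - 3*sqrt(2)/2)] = 3*t^2 - 18*t - 3*sqrt(2)*t + 8 + 27*sqrt(2)/2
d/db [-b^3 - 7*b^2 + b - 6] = -3*b^2 - 14*b + 1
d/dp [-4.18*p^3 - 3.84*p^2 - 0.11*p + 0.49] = -12.54*p^2 - 7.68*p - 0.11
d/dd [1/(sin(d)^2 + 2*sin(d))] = -2*(sin(d) + 1)*cos(d)/((sin(d) + 2)^2*sin(d)^2)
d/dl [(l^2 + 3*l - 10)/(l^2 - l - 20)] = 2*(-2*l^2 - 10*l - 35)/(l^4 - 2*l^3 - 39*l^2 + 40*l + 400)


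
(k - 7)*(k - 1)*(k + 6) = k^3 - 2*k^2 - 41*k + 42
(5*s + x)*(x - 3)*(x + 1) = 5*s*x^2 - 10*s*x - 15*s + x^3 - 2*x^2 - 3*x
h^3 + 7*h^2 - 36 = (h - 2)*(h + 3)*(h + 6)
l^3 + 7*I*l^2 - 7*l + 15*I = (l - I)*(l + 3*I)*(l + 5*I)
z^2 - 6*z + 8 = (z - 4)*(z - 2)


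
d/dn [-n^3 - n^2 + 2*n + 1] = -3*n^2 - 2*n + 2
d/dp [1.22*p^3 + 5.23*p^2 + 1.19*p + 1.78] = 3.66*p^2 + 10.46*p + 1.19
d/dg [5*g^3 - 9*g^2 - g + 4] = 15*g^2 - 18*g - 1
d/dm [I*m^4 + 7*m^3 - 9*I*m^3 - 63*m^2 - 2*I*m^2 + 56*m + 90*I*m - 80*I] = 4*I*m^3 + m^2*(21 - 27*I) + m*(-126 - 4*I) + 56 + 90*I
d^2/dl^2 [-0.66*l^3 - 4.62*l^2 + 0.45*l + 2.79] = -3.96*l - 9.24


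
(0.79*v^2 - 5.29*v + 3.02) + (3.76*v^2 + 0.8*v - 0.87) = 4.55*v^2 - 4.49*v + 2.15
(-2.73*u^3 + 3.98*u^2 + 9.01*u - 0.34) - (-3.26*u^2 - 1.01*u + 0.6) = -2.73*u^3 + 7.24*u^2 + 10.02*u - 0.94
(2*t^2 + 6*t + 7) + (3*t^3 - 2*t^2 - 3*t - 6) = 3*t^3 + 3*t + 1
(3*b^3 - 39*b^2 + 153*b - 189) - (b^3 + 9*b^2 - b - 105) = 2*b^3 - 48*b^2 + 154*b - 84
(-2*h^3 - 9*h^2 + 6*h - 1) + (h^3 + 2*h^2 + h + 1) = -h^3 - 7*h^2 + 7*h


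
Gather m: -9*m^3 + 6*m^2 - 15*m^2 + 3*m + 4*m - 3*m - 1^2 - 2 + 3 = -9*m^3 - 9*m^2 + 4*m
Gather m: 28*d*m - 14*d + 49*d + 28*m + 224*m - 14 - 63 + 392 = 35*d + m*(28*d + 252) + 315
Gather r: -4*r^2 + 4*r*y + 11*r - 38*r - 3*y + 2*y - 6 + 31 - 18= -4*r^2 + r*(4*y - 27) - y + 7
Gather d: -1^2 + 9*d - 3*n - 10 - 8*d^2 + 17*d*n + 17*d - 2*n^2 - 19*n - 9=-8*d^2 + d*(17*n + 26) - 2*n^2 - 22*n - 20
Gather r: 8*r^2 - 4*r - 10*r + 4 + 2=8*r^2 - 14*r + 6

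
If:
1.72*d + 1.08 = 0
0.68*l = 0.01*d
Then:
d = -0.63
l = -0.01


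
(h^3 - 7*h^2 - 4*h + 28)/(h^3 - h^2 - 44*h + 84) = (h^2 - 5*h - 14)/(h^2 + h - 42)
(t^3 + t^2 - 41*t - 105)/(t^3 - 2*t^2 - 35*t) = (t + 3)/t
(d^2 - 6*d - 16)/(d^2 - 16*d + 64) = (d + 2)/(d - 8)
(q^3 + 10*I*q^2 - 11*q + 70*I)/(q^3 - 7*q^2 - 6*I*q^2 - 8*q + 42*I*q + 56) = (q^2 + 12*I*q - 35)/(q^2 - q*(7 + 4*I) + 28*I)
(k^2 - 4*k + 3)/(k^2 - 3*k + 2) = (k - 3)/(k - 2)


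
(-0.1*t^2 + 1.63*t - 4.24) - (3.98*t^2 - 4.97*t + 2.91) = -4.08*t^2 + 6.6*t - 7.15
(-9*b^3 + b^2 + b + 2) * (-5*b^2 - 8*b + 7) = 45*b^5 + 67*b^4 - 76*b^3 - 11*b^2 - 9*b + 14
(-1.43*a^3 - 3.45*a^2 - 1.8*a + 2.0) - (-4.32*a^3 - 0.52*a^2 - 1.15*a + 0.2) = 2.89*a^3 - 2.93*a^2 - 0.65*a + 1.8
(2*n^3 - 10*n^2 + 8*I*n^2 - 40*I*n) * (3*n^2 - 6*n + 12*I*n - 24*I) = 6*n^5 - 42*n^4 + 48*I*n^4 - 36*n^3 - 336*I*n^3 + 672*n^2 + 480*I*n^2 - 960*n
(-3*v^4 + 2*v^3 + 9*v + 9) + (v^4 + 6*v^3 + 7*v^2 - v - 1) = -2*v^4 + 8*v^3 + 7*v^2 + 8*v + 8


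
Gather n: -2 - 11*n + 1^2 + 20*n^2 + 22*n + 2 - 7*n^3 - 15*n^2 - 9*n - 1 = -7*n^3 + 5*n^2 + 2*n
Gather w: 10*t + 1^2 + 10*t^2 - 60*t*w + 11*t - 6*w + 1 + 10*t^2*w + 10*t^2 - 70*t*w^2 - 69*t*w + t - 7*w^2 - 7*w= 20*t^2 + 22*t + w^2*(-70*t - 7) + w*(10*t^2 - 129*t - 13) + 2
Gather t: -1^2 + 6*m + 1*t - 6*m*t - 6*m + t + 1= t*(2 - 6*m)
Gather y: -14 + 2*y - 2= 2*y - 16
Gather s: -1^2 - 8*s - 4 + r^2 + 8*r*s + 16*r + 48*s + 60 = r^2 + 16*r + s*(8*r + 40) + 55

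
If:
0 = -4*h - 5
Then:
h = -5/4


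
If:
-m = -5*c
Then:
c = m/5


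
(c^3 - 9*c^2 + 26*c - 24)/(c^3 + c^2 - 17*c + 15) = (c^2 - 6*c + 8)/(c^2 + 4*c - 5)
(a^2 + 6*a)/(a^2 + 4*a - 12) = a/(a - 2)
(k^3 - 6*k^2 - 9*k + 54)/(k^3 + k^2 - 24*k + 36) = (k^2 - 3*k - 18)/(k^2 + 4*k - 12)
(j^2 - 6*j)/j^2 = (j - 6)/j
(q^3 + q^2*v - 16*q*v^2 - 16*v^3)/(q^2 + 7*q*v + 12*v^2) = (q^2 - 3*q*v - 4*v^2)/(q + 3*v)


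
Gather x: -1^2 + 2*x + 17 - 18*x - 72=-16*x - 56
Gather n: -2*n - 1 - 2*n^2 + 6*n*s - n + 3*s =-2*n^2 + n*(6*s - 3) + 3*s - 1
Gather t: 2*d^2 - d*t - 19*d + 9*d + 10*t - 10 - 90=2*d^2 - 10*d + t*(10 - d) - 100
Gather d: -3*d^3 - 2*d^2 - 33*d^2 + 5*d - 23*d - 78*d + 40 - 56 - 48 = -3*d^3 - 35*d^2 - 96*d - 64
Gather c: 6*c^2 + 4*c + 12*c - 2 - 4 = 6*c^2 + 16*c - 6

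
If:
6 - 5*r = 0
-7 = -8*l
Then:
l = 7/8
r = 6/5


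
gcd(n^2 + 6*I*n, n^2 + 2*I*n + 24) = n + 6*I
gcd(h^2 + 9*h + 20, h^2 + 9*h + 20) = h^2 + 9*h + 20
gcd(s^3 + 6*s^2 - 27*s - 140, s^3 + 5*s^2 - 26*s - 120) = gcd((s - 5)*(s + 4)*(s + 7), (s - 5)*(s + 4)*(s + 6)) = s^2 - s - 20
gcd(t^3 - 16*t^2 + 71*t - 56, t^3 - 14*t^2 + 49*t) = t - 7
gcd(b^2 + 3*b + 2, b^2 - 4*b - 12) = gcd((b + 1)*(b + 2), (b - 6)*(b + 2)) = b + 2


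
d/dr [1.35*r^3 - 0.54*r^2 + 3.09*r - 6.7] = 4.05*r^2 - 1.08*r + 3.09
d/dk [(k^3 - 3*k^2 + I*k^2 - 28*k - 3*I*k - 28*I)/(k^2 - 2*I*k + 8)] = (k^4 - 4*I*k^3 + k^2*(54 + 9*I) + k*(-48 + 72*I) - 168 - 24*I)/(k^4 - 4*I*k^3 + 12*k^2 - 32*I*k + 64)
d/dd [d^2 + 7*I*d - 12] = 2*d + 7*I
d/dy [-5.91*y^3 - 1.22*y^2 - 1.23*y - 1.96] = -17.73*y^2 - 2.44*y - 1.23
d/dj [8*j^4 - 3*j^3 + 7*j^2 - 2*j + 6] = 32*j^3 - 9*j^2 + 14*j - 2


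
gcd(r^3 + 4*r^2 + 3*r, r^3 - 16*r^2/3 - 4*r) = r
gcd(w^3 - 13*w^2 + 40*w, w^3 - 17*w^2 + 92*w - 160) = w^2 - 13*w + 40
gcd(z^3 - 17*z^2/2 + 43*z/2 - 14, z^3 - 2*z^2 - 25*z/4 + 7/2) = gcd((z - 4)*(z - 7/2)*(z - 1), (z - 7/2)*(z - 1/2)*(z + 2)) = z - 7/2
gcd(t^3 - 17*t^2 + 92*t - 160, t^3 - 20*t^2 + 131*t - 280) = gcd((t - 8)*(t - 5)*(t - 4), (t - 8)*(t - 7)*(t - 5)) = t^2 - 13*t + 40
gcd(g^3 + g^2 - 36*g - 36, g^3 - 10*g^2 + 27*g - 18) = g - 6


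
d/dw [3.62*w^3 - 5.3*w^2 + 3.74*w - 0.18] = 10.86*w^2 - 10.6*w + 3.74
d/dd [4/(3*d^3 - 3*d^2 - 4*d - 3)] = 4*(-9*d^2 + 6*d + 4)/(-3*d^3 + 3*d^2 + 4*d + 3)^2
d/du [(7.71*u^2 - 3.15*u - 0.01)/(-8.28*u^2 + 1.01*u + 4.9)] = (-18.2949*u^2 + 75.3924*u - 15.4249)/(68.5584*u^4 - 16.7256*u^3 - 80.1239*u^2 + 9.898*u + 24.01)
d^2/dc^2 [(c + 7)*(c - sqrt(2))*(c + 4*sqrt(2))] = 6*c + 6*sqrt(2) + 14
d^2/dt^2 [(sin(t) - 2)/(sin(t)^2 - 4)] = (2*sin(t) + cos(t)^2 + 1)/(sin(t) + 2)^3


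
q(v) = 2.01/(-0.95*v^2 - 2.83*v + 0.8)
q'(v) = 2.01*(1.9*v + 2.83)/(-0.95*v^2 - 2.83*v + 0.8)^2 = (3.819*v + 5.6883)/(0.95*v^2 + 2.83*v - 0.8)^2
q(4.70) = -0.06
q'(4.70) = 0.02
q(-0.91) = 0.78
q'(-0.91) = 0.33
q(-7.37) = -0.07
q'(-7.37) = -0.03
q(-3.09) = 4.24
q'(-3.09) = -27.20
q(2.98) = -0.13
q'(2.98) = 0.07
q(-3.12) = 5.26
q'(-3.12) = -42.69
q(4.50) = -0.06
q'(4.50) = 0.02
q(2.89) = -0.13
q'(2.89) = 0.07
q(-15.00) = -0.01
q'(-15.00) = -0.00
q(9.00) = -0.02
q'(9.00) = 0.00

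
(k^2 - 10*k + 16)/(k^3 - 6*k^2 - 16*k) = (k - 2)/(k*(k + 2))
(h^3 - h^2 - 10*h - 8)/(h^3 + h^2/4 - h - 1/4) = 4*(h^2 - 2*h - 8)/(4*h^2 - 3*h - 1)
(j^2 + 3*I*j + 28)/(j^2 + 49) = (j - 4*I)/(j - 7*I)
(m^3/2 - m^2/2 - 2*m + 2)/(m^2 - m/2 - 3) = (m^2 + m - 2)/(2*m + 3)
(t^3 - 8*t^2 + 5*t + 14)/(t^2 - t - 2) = t - 7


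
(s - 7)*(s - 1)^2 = s^3 - 9*s^2 + 15*s - 7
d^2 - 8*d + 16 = (d - 4)^2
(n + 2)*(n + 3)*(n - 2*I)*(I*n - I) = I*n^4 + 2*n^3 + 4*I*n^3 + 8*n^2 + I*n^2 + 2*n - 6*I*n - 12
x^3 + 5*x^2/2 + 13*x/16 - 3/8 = (x - 1/4)*(x + 3/4)*(x + 2)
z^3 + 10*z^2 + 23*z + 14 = (z + 1)*(z + 2)*(z + 7)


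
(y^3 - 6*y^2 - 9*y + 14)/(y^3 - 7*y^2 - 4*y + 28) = (y - 1)/(y - 2)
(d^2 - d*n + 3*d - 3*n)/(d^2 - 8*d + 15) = (d^2 - d*n + 3*d - 3*n)/(d^2 - 8*d + 15)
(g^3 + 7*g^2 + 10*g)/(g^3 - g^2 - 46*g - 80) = g/(g - 8)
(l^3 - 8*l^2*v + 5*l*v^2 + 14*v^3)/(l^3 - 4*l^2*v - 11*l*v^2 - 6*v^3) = (-l^2 + 9*l*v - 14*v^2)/(-l^2 + 5*l*v + 6*v^2)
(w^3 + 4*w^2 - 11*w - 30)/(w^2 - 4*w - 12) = (w^2 + 2*w - 15)/(w - 6)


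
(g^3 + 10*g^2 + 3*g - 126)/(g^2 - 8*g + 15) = (g^2 + 13*g + 42)/(g - 5)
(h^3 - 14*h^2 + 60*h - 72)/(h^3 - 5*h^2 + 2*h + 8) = (h^2 - 12*h + 36)/(h^2 - 3*h - 4)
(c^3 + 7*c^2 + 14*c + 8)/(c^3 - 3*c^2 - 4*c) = (c^2 + 6*c + 8)/(c*(c - 4))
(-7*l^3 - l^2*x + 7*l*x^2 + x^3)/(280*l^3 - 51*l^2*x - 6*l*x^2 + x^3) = (-l^2 + x^2)/(40*l^2 - 13*l*x + x^2)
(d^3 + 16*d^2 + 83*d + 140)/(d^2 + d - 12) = (d^2 + 12*d + 35)/(d - 3)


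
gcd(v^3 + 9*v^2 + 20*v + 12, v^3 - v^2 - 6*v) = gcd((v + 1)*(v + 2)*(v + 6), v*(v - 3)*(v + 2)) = v + 2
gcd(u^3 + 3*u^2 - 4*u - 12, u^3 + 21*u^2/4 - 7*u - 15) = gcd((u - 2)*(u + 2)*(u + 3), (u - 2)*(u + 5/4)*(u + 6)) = u - 2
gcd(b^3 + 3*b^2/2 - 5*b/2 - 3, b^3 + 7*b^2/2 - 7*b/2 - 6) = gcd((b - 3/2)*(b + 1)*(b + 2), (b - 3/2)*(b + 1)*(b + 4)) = b^2 - b/2 - 3/2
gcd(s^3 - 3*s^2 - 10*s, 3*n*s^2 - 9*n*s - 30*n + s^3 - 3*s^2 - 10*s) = s^2 - 3*s - 10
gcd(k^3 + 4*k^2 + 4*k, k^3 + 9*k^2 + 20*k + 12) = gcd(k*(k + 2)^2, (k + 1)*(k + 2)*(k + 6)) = k + 2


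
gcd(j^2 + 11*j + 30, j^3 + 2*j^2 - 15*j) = j + 5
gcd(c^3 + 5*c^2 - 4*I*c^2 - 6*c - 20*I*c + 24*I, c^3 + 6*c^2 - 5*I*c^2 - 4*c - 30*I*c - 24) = c^2 + c*(6 - 4*I) - 24*I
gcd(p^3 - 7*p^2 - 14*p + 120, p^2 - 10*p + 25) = p - 5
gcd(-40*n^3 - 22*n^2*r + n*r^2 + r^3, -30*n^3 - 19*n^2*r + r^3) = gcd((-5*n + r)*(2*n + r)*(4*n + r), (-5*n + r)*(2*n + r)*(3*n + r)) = -10*n^2 - 3*n*r + r^2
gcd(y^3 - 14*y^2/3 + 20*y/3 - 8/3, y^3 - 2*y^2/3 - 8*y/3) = y - 2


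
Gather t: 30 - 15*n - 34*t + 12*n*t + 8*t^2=-15*n + 8*t^2 + t*(12*n - 34) + 30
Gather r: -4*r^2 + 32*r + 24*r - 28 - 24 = -4*r^2 + 56*r - 52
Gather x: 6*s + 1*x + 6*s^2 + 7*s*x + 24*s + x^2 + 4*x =6*s^2 + 30*s + x^2 + x*(7*s + 5)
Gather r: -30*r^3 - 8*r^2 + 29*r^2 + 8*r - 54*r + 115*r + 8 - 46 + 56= -30*r^3 + 21*r^2 + 69*r + 18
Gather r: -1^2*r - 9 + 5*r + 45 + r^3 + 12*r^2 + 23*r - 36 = r^3 + 12*r^2 + 27*r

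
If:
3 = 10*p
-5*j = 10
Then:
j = -2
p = 3/10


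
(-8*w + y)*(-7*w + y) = 56*w^2 - 15*w*y + y^2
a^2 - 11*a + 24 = (a - 8)*(a - 3)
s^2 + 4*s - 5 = (s - 1)*(s + 5)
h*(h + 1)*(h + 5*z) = h^3 + 5*h^2*z + h^2 + 5*h*z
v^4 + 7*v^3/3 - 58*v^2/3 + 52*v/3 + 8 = (v - 2)^2*(v + 1/3)*(v + 6)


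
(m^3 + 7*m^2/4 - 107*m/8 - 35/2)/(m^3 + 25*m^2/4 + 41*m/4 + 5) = (m - 7/2)/(m + 1)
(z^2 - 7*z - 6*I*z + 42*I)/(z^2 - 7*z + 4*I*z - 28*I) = (z - 6*I)/(z + 4*I)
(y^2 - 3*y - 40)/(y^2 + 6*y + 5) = (y - 8)/(y + 1)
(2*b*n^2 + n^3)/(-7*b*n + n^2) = n*(-2*b - n)/(7*b - n)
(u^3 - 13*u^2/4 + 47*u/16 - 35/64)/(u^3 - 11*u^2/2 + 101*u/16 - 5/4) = (u - 7/4)/(u - 4)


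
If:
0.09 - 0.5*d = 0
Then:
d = 0.18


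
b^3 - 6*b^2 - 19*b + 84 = (b - 7)*(b - 3)*(b + 4)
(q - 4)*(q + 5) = q^2 + q - 20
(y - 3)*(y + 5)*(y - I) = y^3 + 2*y^2 - I*y^2 - 15*y - 2*I*y + 15*I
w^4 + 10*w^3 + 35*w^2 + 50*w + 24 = (w + 1)*(w + 2)*(w + 3)*(w + 4)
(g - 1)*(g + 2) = g^2 + g - 2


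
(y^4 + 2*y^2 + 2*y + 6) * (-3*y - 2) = -3*y^5 - 2*y^4 - 6*y^3 - 10*y^2 - 22*y - 12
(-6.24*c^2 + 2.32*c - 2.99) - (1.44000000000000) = -6.24*c^2 + 2.32*c - 4.43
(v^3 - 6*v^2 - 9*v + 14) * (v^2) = v^5 - 6*v^4 - 9*v^3 + 14*v^2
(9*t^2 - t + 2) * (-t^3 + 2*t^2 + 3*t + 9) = -9*t^5 + 19*t^4 + 23*t^3 + 82*t^2 - 3*t + 18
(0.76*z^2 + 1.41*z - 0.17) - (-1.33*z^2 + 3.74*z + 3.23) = 2.09*z^2 - 2.33*z - 3.4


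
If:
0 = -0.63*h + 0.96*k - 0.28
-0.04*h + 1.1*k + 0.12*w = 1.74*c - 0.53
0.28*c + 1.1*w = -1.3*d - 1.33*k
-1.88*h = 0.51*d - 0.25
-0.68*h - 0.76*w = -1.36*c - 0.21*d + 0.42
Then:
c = 0.62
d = -0.71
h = 0.33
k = 0.51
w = 0.07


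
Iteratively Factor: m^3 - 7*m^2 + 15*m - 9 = (m - 1)*(m^2 - 6*m + 9) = (m - 3)*(m - 1)*(m - 3)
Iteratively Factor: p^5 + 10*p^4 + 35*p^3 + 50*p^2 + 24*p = (p + 2)*(p^4 + 8*p^3 + 19*p^2 + 12*p) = (p + 2)*(p + 3)*(p^3 + 5*p^2 + 4*p) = (p + 1)*(p + 2)*(p + 3)*(p^2 + 4*p) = p*(p + 1)*(p + 2)*(p + 3)*(p + 4)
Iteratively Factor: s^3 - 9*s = (s - 3)*(s^2 + 3*s) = (s - 3)*(s + 3)*(s)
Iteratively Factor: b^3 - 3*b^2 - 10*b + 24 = (b + 3)*(b^2 - 6*b + 8) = (b - 2)*(b + 3)*(b - 4)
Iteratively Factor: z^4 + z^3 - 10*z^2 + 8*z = (z - 1)*(z^3 + 2*z^2 - 8*z) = (z - 2)*(z - 1)*(z^2 + 4*z) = (z - 2)*(z - 1)*(z + 4)*(z)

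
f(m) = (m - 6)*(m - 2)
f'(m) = 2*m - 8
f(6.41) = 1.81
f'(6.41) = 4.82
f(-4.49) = 68.08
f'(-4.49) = -16.98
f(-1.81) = 29.76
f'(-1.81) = -11.62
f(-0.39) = 15.27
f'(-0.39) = -8.78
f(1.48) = 2.35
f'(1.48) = -5.04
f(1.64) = 1.57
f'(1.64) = -4.72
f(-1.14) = 22.42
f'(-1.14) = -10.28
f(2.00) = 0.00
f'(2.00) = -4.00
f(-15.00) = 357.00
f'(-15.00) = -38.00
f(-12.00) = 252.00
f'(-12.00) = -32.00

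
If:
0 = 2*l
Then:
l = 0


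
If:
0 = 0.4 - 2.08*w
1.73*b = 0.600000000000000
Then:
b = 0.35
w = 0.19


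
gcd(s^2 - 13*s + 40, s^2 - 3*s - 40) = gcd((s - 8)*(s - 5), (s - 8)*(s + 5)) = s - 8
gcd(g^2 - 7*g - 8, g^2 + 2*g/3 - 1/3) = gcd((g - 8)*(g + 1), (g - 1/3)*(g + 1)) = g + 1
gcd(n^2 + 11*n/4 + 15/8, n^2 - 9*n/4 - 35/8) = n + 5/4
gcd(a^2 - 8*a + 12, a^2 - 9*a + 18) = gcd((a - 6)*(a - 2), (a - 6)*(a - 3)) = a - 6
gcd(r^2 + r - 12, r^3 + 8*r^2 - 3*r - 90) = r - 3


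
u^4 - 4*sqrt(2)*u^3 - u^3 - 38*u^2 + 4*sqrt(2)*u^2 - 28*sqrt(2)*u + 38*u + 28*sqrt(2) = (u - 1)*(u - 7*sqrt(2))*(u + sqrt(2))*(u + 2*sqrt(2))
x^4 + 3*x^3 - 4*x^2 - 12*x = x*(x - 2)*(x + 2)*(x + 3)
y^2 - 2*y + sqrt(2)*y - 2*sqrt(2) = (y - 2)*(y + sqrt(2))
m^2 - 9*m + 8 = (m - 8)*(m - 1)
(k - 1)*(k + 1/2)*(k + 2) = k^3 + 3*k^2/2 - 3*k/2 - 1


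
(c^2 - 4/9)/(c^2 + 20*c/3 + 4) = (c - 2/3)/(c + 6)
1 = 1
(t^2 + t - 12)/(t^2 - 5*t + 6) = (t + 4)/(t - 2)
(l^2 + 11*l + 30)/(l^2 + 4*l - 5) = (l + 6)/(l - 1)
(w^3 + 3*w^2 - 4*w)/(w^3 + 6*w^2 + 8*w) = (w - 1)/(w + 2)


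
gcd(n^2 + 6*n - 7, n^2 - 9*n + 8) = n - 1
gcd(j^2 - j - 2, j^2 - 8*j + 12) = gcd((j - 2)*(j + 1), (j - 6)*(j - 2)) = j - 2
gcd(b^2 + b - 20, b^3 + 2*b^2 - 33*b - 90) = b + 5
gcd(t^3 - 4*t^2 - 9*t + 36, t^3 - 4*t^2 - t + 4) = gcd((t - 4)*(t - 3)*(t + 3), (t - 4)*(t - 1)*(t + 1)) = t - 4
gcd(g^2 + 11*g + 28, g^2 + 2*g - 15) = 1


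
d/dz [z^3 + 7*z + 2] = 3*z^2 + 7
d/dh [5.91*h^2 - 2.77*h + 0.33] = 11.82*h - 2.77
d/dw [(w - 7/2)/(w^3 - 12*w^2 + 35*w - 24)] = (-4*w^3 + 45*w^2 - 168*w + 197)/(2*(w^6 - 24*w^5 + 214*w^4 - 888*w^3 + 1801*w^2 - 1680*w + 576))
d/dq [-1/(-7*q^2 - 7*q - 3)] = 7*(-2*q - 1)/(7*q^2 + 7*q + 3)^2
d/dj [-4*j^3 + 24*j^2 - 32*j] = -12*j^2 + 48*j - 32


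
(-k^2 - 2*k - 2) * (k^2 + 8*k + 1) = -k^4 - 10*k^3 - 19*k^2 - 18*k - 2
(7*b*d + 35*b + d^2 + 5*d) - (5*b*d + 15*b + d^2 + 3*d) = 2*b*d + 20*b + 2*d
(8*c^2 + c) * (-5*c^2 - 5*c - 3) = -40*c^4 - 45*c^3 - 29*c^2 - 3*c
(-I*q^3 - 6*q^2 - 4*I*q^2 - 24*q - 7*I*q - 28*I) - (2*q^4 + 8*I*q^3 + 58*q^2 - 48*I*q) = -2*q^4 - 9*I*q^3 - 64*q^2 - 4*I*q^2 - 24*q + 41*I*q - 28*I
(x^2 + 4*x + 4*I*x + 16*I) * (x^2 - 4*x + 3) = x^4 + 4*I*x^3 - 13*x^2 + 12*x - 52*I*x + 48*I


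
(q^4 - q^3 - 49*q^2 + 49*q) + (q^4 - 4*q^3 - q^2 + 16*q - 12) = 2*q^4 - 5*q^3 - 50*q^2 + 65*q - 12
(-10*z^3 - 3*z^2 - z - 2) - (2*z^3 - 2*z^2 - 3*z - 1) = -12*z^3 - z^2 + 2*z - 1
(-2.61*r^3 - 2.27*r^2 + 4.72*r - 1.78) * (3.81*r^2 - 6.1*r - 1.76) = -9.9441*r^5 + 7.2723*r^4 + 36.4238*r^3 - 31.5786*r^2 + 2.5508*r + 3.1328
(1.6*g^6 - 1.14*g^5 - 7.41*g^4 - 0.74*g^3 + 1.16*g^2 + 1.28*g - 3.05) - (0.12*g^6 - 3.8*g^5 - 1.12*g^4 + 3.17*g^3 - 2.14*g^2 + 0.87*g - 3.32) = 1.48*g^6 + 2.66*g^5 - 6.29*g^4 - 3.91*g^3 + 3.3*g^2 + 0.41*g + 0.27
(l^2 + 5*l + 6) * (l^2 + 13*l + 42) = l^4 + 18*l^3 + 113*l^2 + 288*l + 252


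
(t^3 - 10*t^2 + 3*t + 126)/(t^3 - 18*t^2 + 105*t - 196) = (t^2 - 3*t - 18)/(t^2 - 11*t + 28)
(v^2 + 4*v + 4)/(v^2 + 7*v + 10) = (v + 2)/(v + 5)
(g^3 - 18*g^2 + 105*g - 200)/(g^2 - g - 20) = (g^2 - 13*g + 40)/(g + 4)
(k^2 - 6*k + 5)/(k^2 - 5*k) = (k - 1)/k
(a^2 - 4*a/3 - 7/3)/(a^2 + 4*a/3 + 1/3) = (3*a - 7)/(3*a + 1)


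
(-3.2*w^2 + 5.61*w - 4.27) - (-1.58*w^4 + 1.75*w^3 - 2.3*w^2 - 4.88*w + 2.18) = 1.58*w^4 - 1.75*w^3 - 0.9*w^2 + 10.49*w - 6.45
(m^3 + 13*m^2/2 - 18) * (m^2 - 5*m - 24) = m^5 + 3*m^4/2 - 113*m^3/2 - 174*m^2 + 90*m + 432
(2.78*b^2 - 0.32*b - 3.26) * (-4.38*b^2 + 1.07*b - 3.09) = -12.1764*b^4 + 4.3762*b^3 + 5.3462*b^2 - 2.4994*b + 10.0734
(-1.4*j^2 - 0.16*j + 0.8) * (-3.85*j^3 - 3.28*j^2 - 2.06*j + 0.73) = 5.39*j^5 + 5.208*j^4 + 0.3288*j^3 - 3.3164*j^2 - 1.7648*j + 0.584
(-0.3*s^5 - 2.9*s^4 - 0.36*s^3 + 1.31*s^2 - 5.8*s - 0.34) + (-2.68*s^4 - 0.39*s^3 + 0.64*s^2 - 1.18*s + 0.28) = -0.3*s^5 - 5.58*s^4 - 0.75*s^3 + 1.95*s^2 - 6.98*s - 0.06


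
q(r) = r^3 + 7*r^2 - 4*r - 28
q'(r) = 3*r^2 + 14*r - 4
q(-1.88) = -2.38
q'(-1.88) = -19.72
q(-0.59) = -23.41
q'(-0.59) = -11.22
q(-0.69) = -22.24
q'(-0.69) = -12.23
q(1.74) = -8.50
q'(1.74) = 29.44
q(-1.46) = -10.35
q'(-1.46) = -18.05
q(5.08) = 263.42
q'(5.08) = 144.54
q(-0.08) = -27.64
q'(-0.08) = -5.10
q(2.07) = 2.58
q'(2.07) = 37.83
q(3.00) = 50.00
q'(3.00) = 65.00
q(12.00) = 2660.00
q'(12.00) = 596.00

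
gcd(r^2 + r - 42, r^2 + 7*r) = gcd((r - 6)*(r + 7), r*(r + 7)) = r + 7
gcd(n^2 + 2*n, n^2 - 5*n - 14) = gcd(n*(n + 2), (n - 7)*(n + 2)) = n + 2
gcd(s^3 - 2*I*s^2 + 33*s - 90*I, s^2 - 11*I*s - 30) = s - 5*I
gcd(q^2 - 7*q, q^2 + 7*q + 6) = 1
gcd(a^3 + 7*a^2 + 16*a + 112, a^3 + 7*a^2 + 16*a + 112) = a^3 + 7*a^2 + 16*a + 112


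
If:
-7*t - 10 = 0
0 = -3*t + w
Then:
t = -10/7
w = -30/7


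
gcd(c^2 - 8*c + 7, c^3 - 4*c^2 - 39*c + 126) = c - 7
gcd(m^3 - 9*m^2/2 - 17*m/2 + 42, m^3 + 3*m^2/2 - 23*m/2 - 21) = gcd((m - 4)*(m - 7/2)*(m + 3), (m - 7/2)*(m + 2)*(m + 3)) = m^2 - m/2 - 21/2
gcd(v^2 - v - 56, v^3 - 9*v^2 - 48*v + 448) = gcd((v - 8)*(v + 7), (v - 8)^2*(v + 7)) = v^2 - v - 56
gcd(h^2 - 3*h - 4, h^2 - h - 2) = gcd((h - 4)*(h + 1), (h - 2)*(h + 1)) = h + 1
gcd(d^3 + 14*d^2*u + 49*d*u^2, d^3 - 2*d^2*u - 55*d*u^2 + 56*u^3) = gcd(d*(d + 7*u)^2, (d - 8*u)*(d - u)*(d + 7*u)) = d + 7*u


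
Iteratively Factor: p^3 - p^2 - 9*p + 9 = (p + 3)*(p^2 - 4*p + 3) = (p - 3)*(p + 3)*(p - 1)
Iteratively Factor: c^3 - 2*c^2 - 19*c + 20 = (c - 1)*(c^2 - c - 20) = (c - 1)*(c + 4)*(c - 5)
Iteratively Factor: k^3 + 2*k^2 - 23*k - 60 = (k - 5)*(k^2 + 7*k + 12) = (k - 5)*(k + 4)*(k + 3)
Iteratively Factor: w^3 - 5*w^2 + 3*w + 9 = (w - 3)*(w^2 - 2*w - 3) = (w - 3)^2*(w + 1)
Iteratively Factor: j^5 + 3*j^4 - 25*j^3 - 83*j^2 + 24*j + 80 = (j + 1)*(j^4 + 2*j^3 - 27*j^2 - 56*j + 80) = (j + 1)*(j + 4)*(j^3 - 2*j^2 - 19*j + 20) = (j - 1)*(j + 1)*(j + 4)*(j^2 - j - 20) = (j - 5)*(j - 1)*(j + 1)*(j + 4)*(j + 4)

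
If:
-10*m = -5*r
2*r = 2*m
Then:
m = 0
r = 0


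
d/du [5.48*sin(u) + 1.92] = 5.48*cos(u)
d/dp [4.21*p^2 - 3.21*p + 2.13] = 8.42*p - 3.21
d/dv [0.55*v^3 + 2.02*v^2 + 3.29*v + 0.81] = 1.65*v^2 + 4.04*v + 3.29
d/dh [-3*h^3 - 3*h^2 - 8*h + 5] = -9*h^2 - 6*h - 8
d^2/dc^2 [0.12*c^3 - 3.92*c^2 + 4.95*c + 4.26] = 0.72*c - 7.84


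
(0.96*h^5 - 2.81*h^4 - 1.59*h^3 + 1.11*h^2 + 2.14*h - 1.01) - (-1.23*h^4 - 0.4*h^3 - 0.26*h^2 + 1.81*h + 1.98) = 0.96*h^5 - 1.58*h^4 - 1.19*h^3 + 1.37*h^2 + 0.33*h - 2.99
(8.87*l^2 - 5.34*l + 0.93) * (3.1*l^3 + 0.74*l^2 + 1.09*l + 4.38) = 27.497*l^5 - 9.9902*l^4 + 8.5997*l^3 + 33.7182*l^2 - 22.3755*l + 4.0734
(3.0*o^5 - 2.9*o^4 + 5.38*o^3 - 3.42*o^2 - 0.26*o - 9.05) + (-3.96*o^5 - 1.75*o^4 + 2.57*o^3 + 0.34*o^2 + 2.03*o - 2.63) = -0.96*o^5 - 4.65*o^4 + 7.95*o^3 - 3.08*o^2 + 1.77*o - 11.68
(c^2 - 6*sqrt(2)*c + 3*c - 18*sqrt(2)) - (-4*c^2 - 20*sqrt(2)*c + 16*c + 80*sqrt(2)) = 5*c^2 - 13*c + 14*sqrt(2)*c - 98*sqrt(2)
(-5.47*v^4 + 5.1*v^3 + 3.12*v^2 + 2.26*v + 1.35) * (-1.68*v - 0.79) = 9.1896*v^5 - 4.2467*v^4 - 9.2706*v^3 - 6.2616*v^2 - 4.0534*v - 1.0665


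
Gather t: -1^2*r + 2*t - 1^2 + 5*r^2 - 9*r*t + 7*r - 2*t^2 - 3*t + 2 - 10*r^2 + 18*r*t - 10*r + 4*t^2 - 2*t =-5*r^2 - 4*r + 2*t^2 + t*(9*r - 3) + 1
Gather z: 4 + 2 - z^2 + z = -z^2 + z + 6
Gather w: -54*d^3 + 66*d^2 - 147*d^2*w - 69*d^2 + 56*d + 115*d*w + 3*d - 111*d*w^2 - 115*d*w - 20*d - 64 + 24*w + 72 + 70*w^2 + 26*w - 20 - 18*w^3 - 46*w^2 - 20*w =-54*d^3 - 3*d^2 + 39*d - 18*w^3 + w^2*(24 - 111*d) + w*(30 - 147*d^2) - 12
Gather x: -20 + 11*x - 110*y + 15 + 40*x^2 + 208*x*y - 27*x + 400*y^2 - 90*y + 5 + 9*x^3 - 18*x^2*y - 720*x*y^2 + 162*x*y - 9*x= 9*x^3 + x^2*(40 - 18*y) + x*(-720*y^2 + 370*y - 25) + 400*y^2 - 200*y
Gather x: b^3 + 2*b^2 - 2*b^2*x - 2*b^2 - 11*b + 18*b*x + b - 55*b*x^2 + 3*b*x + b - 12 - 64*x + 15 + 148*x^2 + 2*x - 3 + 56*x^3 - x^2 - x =b^3 - 9*b + 56*x^3 + x^2*(147 - 55*b) + x*(-2*b^2 + 21*b - 63)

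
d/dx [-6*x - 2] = -6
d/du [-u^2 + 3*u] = 3 - 2*u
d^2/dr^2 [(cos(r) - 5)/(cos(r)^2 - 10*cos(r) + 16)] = (10*(1 - cos(r)^2)^2 - cos(r)^5 - 52*cos(r)^3 + 10*cos(r)^2 + 748*cos(r) - 530)/(cos(r)^2 - 10*cos(r) + 16)^3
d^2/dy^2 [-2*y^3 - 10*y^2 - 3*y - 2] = -12*y - 20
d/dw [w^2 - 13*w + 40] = 2*w - 13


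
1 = 1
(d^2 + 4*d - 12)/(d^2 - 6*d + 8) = (d + 6)/(d - 4)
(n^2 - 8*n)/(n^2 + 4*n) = (n - 8)/(n + 4)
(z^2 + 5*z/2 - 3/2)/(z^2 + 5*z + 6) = (z - 1/2)/(z + 2)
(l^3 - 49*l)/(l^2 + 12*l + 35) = l*(l - 7)/(l + 5)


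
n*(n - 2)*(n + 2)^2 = n^4 + 2*n^3 - 4*n^2 - 8*n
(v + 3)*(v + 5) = v^2 + 8*v + 15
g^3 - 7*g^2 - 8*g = g*(g - 8)*(g + 1)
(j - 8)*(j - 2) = j^2 - 10*j + 16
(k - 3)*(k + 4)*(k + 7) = k^3 + 8*k^2 - 5*k - 84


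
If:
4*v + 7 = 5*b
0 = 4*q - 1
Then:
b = 4*v/5 + 7/5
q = 1/4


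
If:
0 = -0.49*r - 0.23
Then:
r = -0.47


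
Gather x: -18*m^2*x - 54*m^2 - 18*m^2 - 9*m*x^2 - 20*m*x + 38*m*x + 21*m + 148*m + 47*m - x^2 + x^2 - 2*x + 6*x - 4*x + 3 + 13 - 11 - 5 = -72*m^2 - 9*m*x^2 + 216*m + x*(-18*m^2 + 18*m)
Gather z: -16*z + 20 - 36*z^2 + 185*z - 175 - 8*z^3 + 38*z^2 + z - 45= -8*z^3 + 2*z^2 + 170*z - 200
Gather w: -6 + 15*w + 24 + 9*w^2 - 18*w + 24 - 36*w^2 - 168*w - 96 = -27*w^2 - 171*w - 54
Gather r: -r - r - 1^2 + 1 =-2*r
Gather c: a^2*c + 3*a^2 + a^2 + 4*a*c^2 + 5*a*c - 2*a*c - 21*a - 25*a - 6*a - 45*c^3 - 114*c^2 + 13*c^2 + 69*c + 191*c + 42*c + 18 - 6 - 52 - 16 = 4*a^2 - 52*a - 45*c^3 + c^2*(4*a - 101) + c*(a^2 + 3*a + 302) - 56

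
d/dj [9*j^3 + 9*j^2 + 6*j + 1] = 27*j^2 + 18*j + 6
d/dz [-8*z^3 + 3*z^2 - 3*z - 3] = -24*z^2 + 6*z - 3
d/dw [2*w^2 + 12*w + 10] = 4*w + 12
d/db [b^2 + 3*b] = 2*b + 3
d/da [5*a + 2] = 5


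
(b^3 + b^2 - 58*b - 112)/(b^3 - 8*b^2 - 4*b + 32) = (b + 7)/(b - 2)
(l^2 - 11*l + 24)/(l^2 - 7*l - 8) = (l - 3)/(l + 1)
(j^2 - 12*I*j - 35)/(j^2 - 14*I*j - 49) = (j - 5*I)/(j - 7*I)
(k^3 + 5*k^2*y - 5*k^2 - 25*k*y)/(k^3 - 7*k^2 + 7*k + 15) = k*(k + 5*y)/(k^2 - 2*k - 3)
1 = 1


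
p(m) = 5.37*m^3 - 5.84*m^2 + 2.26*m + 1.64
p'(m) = 16.11*m^2 - 11.68*m + 2.26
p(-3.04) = -210.07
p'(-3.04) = 186.65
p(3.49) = 166.67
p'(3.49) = 157.72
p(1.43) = 8.63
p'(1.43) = 18.50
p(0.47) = 1.97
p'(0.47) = 0.33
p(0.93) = 3.01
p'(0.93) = 5.33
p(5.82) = 875.61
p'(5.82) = 479.97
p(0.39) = 1.95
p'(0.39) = 0.16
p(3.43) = 157.38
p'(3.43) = 151.73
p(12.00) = 8467.16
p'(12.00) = 2181.94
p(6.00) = 964.88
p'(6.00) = 512.14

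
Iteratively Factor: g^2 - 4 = (g + 2)*(g - 2)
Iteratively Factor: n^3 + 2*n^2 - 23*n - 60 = (n - 5)*(n^2 + 7*n + 12) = (n - 5)*(n + 3)*(n + 4)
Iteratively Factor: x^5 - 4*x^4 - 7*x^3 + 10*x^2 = (x)*(x^4 - 4*x^3 - 7*x^2 + 10*x) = x*(x + 2)*(x^3 - 6*x^2 + 5*x) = x*(x - 1)*(x + 2)*(x^2 - 5*x) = x^2*(x - 1)*(x + 2)*(x - 5)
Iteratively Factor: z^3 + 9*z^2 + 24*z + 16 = (z + 4)*(z^2 + 5*z + 4) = (z + 1)*(z + 4)*(z + 4)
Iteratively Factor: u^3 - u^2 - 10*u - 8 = (u + 1)*(u^2 - 2*u - 8) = (u + 1)*(u + 2)*(u - 4)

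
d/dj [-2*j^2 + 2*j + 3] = 2 - 4*j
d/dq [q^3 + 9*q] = 3*q^2 + 9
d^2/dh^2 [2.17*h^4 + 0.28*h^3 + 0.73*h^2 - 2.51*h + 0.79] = 26.04*h^2 + 1.68*h + 1.46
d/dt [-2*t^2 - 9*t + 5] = -4*t - 9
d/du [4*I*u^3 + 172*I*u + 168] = I*(12*u^2 + 172)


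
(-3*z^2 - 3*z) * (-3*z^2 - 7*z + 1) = 9*z^4 + 30*z^3 + 18*z^2 - 3*z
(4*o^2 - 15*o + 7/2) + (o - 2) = 4*o^2 - 14*o + 3/2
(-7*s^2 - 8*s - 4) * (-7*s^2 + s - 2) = 49*s^4 + 49*s^3 + 34*s^2 + 12*s + 8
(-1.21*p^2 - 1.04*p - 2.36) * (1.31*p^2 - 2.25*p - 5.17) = -1.5851*p^4 + 1.3601*p^3 + 5.5041*p^2 + 10.6868*p + 12.2012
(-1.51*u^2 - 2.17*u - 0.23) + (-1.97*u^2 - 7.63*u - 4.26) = -3.48*u^2 - 9.8*u - 4.49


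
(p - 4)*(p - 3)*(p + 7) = p^3 - 37*p + 84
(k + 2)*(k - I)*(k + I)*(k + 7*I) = k^4 + 2*k^3 + 7*I*k^3 + k^2 + 14*I*k^2 + 2*k + 7*I*k + 14*I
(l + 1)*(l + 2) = l^2 + 3*l + 2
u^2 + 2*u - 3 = (u - 1)*(u + 3)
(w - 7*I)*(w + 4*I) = w^2 - 3*I*w + 28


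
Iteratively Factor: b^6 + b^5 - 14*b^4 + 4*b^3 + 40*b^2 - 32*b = (b + 2)*(b^5 - b^4 - 12*b^3 + 28*b^2 - 16*b) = (b - 2)*(b + 2)*(b^4 + b^3 - 10*b^2 + 8*b) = b*(b - 2)*(b + 2)*(b^3 + b^2 - 10*b + 8) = b*(b - 2)*(b - 1)*(b + 2)*(b^2 + 2*b - 8) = b*(b - 2)^2*(b - 1)*(b + 2)*(b + 4)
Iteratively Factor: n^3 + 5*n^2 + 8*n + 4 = (n + 1)*(n^2 + 4*n + 4) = (n + 1)*(n + 2)*(n + 2)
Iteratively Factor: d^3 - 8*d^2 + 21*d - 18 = (d - 2)*(d^2 - 6*d + 9) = (d - 3)*(d - 2)*(d - 3)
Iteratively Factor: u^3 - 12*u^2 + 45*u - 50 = (u - 2)*(u^2 - 10*u + 25) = (u - 5)*(u - 2)*(u - 5)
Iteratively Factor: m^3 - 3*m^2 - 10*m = (m)*(m^2 - 3*m - 10) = m*(m + 2)*(m - 5)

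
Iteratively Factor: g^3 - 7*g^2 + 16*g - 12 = (g - 3)*(g^2 - 4*g + 4) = (g - 3)*(g - 2)*(g - 2)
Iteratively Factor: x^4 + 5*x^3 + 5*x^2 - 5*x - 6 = (x + 3)*(x^3 + 2*x^2 - x - 2) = (x + 2)*(x + 3)*(x^2 - 1) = (x + 1)*(x + 2)*(x + 3)*(x - 1)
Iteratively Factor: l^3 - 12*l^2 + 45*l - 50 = (l - 5)*(l^2 - 7*l + 10) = (l - 5)*(l - 2)*(l - 5)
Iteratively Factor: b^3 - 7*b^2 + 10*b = (b)*(b^2 - 7*b + 10) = b*(b - 5)*(b - 2)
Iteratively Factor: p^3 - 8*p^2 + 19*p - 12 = (p - 3)*(p^2 - 5*p + 4) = (p - 3)*(p - 1)*(p - 4)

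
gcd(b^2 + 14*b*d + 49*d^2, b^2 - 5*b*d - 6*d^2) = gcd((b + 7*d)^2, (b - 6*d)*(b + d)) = 1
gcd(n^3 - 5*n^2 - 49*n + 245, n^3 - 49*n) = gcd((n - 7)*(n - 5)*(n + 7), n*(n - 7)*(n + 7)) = n^2 - 49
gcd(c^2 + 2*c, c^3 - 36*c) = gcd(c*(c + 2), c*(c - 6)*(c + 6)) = c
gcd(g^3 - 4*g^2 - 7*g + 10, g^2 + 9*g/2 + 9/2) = 1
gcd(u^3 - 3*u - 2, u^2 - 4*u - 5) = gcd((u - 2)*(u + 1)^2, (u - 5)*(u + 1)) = u + 1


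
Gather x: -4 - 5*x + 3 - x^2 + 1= -x^2 - 5*x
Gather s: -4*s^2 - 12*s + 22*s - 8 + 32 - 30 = -4*s^2 + 10*s - 6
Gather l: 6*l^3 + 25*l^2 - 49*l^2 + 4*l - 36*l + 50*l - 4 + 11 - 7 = 6*l^3 - 24*l^2 + 18*l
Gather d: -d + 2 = 2 - d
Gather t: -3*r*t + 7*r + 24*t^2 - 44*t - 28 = 7*r + 24*t^2 + t*(-3*r - 44) - 28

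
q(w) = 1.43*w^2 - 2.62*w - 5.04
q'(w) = 2.86*w - 2.62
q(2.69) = -1.74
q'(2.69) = 5.07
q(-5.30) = 49.01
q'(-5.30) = -17.78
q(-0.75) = -2.27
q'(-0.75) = -4.76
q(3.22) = 1.35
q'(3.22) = 6.59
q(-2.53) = 10.74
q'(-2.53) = -9.86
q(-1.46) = 1.83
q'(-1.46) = -6.80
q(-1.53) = 2.32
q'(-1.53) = -7.00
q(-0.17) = -4.55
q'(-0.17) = -3.11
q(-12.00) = 232.32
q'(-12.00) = -36.94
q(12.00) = 169.44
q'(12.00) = 31.70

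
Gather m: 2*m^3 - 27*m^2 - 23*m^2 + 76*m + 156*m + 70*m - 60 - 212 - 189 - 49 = 2*m^3 - 50*m^2 + 302*m - 510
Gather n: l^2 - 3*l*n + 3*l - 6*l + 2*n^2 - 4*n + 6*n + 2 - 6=l^2 - 3*l + 2*n^2 + n*(2 - 3*l) - 4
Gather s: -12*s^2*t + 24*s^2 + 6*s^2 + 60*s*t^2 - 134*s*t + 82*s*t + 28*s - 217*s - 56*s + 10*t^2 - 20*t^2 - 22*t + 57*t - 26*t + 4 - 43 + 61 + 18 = s^2*(30 - 12*t) + s*(60*t^2 - 52*t - 245) - 10*t^2 + 9*t + 40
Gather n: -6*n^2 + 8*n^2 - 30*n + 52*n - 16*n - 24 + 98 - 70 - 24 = 2*n^2 + 6*n - 20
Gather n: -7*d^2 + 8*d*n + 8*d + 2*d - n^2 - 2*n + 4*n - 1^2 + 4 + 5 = -7*d^2 + 10*d - n^2 + n*(8*d + 2) + 8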